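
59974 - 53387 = 6587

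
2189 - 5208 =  - 3019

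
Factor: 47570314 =2^1* 11^1* 1009^1 *2143^1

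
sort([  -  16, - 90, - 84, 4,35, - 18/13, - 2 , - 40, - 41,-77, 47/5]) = [ - 90, - 84, - 77 , - 41, - 40, - 16, - 2 , - 18/13, 4, 47/5, 35] 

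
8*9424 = 75392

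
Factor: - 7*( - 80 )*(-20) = -11200 = -2^6* 5^2*7^1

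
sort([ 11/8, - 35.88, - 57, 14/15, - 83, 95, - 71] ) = [-83, - 71, - 57, - 35.88, 14/15, 11/8, 95]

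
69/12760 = 69/12760  =  0.01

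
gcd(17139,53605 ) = 1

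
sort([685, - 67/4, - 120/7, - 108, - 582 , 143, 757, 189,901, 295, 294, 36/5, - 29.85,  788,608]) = [ - 582,-108,-29.85, - 120/7, - 67/4,  36/5, 143, 189,294,295, 608,685,757, 788, 901]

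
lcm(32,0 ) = 0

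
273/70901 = 273/70901 =0.00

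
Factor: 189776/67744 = 2^ ( - 1 )*73^( - 1) * 409^1=409/146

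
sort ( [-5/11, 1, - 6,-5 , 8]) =[ - 6, - 5, -5/11, 1, 8]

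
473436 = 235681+237755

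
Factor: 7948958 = 2^1*29^1 * 31^1*4421^1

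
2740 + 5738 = 8478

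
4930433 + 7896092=12826525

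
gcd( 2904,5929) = 121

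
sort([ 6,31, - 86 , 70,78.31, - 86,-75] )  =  [ - 86, - 86, - 75,6,31,70, 78.31] 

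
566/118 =283/59 = 4.80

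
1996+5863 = 7859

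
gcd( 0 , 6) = 6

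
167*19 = 3173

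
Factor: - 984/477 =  - 328/159 = - 2^3*3^( - 1 )*41^1*53^ ( - 1 ) 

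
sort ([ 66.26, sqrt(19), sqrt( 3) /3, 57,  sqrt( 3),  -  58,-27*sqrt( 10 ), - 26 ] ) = [- 27*sqrt( 10 ),- 58, - 26, sqrt( 3 )/3, sqrt(3), sqrt( 19 ), 57 , 66.26 ]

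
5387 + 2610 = 7997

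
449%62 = 15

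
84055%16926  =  16351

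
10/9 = 10/9 = 1.11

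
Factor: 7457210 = 2^1*5^1*251^1*  2971^1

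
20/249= 20/249 = 0.08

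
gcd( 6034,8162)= 14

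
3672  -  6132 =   -  2460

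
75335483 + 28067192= 103402675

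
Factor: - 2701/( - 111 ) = 73/3 = 3^( - 1 )*73^1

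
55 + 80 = 135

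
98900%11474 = 7108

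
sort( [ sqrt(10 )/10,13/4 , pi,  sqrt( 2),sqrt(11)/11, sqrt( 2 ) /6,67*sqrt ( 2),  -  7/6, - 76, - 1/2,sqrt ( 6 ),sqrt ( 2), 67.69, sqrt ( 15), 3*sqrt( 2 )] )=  [ - 76 , - 7/6, - 1/2,sqrt( 2)/6, sqrt( 11)/11, sqrt( 10)/10, sqrt( 2), sqrt(2 ), sqrt(6),pi,13/4,sqrt( 15 ), 3 * sqrt(2),67.69 , 67*sqrt (2)] 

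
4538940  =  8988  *505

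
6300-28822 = -22522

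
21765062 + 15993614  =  37758676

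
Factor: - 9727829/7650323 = - 17^( - 1 )*19^1 * 450019^( - 1)*  511991^1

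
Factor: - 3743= - 19^1 * 197^1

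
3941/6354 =3941/6354  =  0.62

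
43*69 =2967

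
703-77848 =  - 77145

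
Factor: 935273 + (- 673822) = 261451^1  =  261451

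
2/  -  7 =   -  1 + 5/7= - 0.29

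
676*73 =49348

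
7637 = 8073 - 436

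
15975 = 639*25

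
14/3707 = 14/3707 = 0.00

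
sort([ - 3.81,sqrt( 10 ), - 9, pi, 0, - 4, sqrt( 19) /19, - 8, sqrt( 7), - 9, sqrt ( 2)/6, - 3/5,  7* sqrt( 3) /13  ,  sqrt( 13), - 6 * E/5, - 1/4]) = [  -  9, - 9, - 8,-4, - 3.81, - 6 * E/5, - 3/5, - 1/4, 0, sqrt( 19) /19, sqrt(2)/6,7*sqrt ( 3)/13,  sqrt(7) , pi,sqrt( 10), sqrt( 13 ) ] 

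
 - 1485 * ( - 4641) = 6891885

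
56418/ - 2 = -28209 + 0/1 = - 28209.00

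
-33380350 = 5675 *( - 5882 ) 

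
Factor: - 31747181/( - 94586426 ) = 2^( - 1 )*11^( -2)*41^(-1 ) * 863^1*9533^(  -  1)*36787^1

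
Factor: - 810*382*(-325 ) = 2^2*3^4*5^3*13^1*191^1 = 100561500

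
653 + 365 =1018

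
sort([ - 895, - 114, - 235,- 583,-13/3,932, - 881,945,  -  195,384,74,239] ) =[ -895, - 881, - 583, - 235, - 195, - 114, - 13/3,74,239, 384, 932, 945]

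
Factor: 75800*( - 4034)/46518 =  - 2^3*3^(  -  1)*5^2 * 379^1*2017^1*7753^( - 1) =-152888600/23259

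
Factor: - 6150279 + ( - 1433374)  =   - 7583653 = -7^1 * 11^1*149^1 * 661^1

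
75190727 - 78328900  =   - 3138173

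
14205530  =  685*20738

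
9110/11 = 828 + 2/11 = 828.18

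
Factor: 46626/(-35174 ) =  - 3^1*19^1*43^( - 1) = -57/43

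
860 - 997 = -137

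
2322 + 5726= 8048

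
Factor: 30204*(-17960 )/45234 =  - 2^4*5^1*7^(- 1)*359^(-1)  *449^1*839^1 =-30136880/2513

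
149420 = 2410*62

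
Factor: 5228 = 2^2*1307^1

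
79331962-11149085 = 68182877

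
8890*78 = 693420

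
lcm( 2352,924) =25872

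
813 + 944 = 1757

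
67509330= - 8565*( - 7882 ) 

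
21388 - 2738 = 18650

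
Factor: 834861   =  3^1*31^1*47^1* 191^1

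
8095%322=45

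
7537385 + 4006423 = 11543808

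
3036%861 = 453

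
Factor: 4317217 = 193^1 * 22369^1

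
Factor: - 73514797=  - 29^1*2534993^1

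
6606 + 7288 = 13894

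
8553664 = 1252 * 6832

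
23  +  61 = 84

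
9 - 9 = 0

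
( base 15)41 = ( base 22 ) 2h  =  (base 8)75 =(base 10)61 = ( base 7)115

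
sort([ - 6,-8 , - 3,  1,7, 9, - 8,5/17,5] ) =[ - 8, -8, - 6, - 3, 5/17, 1, 5, 7,9 ] 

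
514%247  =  20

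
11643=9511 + 2132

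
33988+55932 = 89920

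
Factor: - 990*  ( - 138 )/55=2484 = 2^2 * 3^3*23^1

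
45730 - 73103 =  - 27373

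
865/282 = 865/282 = 3.07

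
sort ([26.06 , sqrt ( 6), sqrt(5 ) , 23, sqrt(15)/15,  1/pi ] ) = [sqrt(15 ) /15,  1/pi,sqrt( 5 ), sqrt(6 ),23, 26.06]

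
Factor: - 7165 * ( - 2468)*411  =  7267803420=2^2* 3^1* 5^1*137^1*617^1 * 1433^1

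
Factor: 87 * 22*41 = 78474=2^1*3^1*11^1 * 29^1*41^1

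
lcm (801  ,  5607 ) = 5607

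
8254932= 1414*5838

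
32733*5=163665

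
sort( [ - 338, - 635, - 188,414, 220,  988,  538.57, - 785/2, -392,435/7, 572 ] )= [ - 635, - 785/2,  -  392,-338,  -  188,435/7, 220,414, 538.57 , 572,988]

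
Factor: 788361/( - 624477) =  - 37541/29737 = - 7^1*31^1*131^( - 1)*173^1*227^( - 1 ) 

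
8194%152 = 138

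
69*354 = 24426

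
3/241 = 3/241 = 0.01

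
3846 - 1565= 2281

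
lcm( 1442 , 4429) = 62006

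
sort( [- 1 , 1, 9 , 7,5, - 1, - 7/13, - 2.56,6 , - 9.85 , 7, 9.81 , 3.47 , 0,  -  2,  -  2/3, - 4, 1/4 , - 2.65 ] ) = [ - 9.85,  -  4, - 2.65,-2.56, - 2, - 1,-1 ,-2/3,-7/13, 0,  1/4 , 1 , 3.47, 5, 6,7,7, 9 , 9.81] 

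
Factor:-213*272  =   - 57936 = -2^4 *3^1*17^1*71^1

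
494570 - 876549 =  - 381979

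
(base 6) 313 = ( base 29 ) 41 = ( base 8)165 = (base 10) 117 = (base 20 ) 5h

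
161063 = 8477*19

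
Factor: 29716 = 2^2*17^1*19^1*23^1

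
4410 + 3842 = 8252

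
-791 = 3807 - 4598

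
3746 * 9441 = 35365986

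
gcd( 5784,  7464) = 24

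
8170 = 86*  95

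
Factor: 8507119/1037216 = 2^(  -  5)* 569^1*14951^1 *32413^( - 1) 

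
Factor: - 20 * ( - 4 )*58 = 4640 = 2^5*5^1*29^1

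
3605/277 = 13 + 4/277 = 13.01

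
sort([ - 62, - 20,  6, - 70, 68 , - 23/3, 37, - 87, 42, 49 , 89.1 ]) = [ - 87, - 70, - 62,  -  20, - 23/3, 6,37, 42,49,  68, 89.1 ]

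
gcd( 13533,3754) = 1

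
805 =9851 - 9046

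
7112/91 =1016/13 =78.15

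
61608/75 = 20536/25 = 821.44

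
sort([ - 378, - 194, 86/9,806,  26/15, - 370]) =[- 378, -370, - 194, 26/15,  86/9,806]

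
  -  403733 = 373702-777435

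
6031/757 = 7  +  732/757=7.97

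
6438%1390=878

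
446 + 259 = 705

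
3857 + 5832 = 9689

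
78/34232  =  39/17116 = 0.00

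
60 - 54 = 6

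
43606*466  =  20320396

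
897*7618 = 6833346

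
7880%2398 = 686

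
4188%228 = 84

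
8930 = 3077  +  5853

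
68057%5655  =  197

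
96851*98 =9491398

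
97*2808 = 272376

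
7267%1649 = 671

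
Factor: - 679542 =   -  2^1*3^1*37^1 * 3061^1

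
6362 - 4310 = 2052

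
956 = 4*239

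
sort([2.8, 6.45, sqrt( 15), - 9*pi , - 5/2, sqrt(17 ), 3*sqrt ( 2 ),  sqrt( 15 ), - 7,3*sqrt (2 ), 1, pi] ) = [ - 9*pi, - 7, - 5/2, 1,2.8, pi,sqrt (15), sqrt( 15 ), sqrt(17), 3*sqrt (2 ),3*sqrt(2 ), 6.45] 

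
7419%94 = 87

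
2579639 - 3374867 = -795228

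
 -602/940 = -301/470=- 0.64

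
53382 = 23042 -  - 30340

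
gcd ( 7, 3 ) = 1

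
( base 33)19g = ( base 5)21102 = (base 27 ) 1op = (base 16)57A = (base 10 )1402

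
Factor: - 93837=-3^1*31^1*1009^1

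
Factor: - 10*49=  -  2^1*5^1*7^2 =- 490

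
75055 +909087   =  984142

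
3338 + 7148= 10486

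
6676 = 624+6052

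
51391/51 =3023/3 = 1007.67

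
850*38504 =32728400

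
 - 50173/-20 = 2508 + 13/20 = 2508.65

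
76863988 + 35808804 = 112672792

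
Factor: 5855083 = 13^1*450391^1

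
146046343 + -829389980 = - 683343637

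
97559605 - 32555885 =65003720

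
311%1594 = 311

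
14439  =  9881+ 4558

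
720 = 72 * 10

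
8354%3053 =2248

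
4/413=4/413 = 0.01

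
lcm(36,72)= 72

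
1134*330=374220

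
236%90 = 56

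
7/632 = 7/632= 0.01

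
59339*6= 356034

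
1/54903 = 1/54903 = 0.00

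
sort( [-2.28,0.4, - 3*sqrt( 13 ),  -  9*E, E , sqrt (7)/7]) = [ - 9*E, - 3* sqrt( 13), - 2.28,sqrt(7)/7,0.4,  E ]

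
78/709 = 78/709 = 0.11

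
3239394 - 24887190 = -21647796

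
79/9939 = 79/9939 = 0.01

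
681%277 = 127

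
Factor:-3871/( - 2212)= 2^( - 2 )*7^1 = 7/4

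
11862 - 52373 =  - 40511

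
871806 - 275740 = 596066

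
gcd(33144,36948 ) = 12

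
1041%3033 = 1041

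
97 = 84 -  - 13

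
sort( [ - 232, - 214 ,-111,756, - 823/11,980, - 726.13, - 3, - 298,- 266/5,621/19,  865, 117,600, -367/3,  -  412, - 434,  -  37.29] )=[ -726.13,-434, -412, - 298,-232, - 214, - 367/3, - 111, - 823/11, - 266/5, - 37.29, - 3, 621/19,117,600,756, 865,980 ]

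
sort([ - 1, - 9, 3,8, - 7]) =[ - 9, - 7, - 1,3, 8 ] 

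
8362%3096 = 2170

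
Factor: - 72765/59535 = -3^(  -  2)*11^1 = - 11/9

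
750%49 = 15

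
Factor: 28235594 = 2^1*14117797^1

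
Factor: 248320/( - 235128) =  - 2^6* 3^(-1)* 5^1*101^( - 1 )  =  - 320/303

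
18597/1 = 18597 = 18597.00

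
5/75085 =1/15017 = 0.00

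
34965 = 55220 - 20255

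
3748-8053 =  - 4305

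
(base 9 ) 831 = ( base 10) 676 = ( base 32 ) L4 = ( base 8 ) 1244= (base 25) 121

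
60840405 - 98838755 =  - 37998350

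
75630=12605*6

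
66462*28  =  1860936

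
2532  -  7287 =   -  4755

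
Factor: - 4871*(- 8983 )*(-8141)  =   - 7^1*13^1*691^1*1163^1*4871^1 = - 356219167213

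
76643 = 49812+26831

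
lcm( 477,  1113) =3339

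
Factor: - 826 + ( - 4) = -2^1*5^1 * 83^1 = - 830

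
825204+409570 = 1234774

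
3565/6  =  594+1/6 = 594.17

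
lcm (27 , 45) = 135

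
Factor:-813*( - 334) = 271542 = 2^1 *3^1*167^1 * 271^1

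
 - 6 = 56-62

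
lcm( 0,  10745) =0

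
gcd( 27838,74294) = 2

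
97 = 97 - 0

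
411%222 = 189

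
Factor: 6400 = 2^8 * 5^2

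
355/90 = 3 + 17/18 = 3.94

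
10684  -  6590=4094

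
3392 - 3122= 270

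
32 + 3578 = 3610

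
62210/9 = 6912 + 2/9=6912.22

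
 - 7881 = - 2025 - 5856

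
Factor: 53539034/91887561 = 2^1 * 3^( - 3) * 71^( - 1)*47933^( - 1)*26769517^1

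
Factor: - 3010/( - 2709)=2^1*3^(  -  2 )*5^1  =  10/9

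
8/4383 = 8/4383 = 0.00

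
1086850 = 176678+910172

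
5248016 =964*5444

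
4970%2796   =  2174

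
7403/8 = 925 + 3/8 = 925.38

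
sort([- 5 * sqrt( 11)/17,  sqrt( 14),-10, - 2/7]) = [ - 10, - 5 * sqrt( 11 )/17, - 2/7, sqrt(14)] 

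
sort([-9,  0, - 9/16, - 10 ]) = [ - 10, - 9, - 9/16,0 ]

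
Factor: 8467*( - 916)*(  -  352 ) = 2730031744= 2^7*11^1*229^1*8467^1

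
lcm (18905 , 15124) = 75620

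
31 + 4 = 35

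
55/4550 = 11/910 = 0.01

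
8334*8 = 66672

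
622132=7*88876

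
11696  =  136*86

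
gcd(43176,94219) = 1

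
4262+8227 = 12489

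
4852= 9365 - 4513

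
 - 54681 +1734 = -52947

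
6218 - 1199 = 5019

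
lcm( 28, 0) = 0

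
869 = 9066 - 8197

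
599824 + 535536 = 1135360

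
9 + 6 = 15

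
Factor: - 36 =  - 2^2*3^2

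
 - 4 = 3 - 7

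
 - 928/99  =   - 928/99 = - 9.37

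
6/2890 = 3/1445 =0.00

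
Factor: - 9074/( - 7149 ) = 2^1 * 3^( - 1) * 13^1*349^1*2383^ ( - 1 )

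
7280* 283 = 2060240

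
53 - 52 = 1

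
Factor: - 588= - 2^2 * 3^1 * 7^2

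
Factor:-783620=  - 2^2*5^1 * 39181^1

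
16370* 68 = 1113160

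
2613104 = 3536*739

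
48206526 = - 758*( - 63597)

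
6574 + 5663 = 12237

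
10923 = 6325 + 4598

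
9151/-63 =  -146 + 47/63 = - 145.25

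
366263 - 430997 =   -  64734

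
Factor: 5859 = 3^3*7^1*31^1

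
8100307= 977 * 8291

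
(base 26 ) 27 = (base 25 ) 29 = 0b111011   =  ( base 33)1Q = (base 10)59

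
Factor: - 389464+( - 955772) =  - 1345236 = - 2^2*3^1*112103^1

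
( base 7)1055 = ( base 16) 17F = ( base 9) 465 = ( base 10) 383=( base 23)GF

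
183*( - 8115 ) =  - 1485045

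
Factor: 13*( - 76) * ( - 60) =2^4*3^1*5^1*13^1*19^1 = 59280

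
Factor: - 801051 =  - 3^1* 267017^1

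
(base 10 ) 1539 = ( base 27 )230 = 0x603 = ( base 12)a83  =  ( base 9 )2100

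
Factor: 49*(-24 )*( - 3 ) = 3528=2^3*3^2*7^2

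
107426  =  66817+40609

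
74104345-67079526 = 7024819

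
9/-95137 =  - 9/95137 =- 0.00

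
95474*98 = 9356452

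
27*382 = 10314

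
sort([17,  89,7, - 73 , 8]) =[ - 73, 7,8, 17,89]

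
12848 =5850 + 6998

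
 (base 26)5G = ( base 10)146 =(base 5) 1041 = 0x92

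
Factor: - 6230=-2^1*5^1*7^1 * 89^1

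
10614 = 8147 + 2467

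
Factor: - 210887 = -23^1  *  53^1*173^1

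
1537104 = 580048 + 957056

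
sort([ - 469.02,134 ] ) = [ - 469.02,134]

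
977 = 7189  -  6212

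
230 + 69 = 299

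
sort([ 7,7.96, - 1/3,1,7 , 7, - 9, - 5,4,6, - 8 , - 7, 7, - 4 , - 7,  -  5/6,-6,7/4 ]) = [ - 9, - 8, - 7 , - 7, - 6, - 5, - 4, - 5/6,- 1/3,  1, 7/4,4, 6,7,7, 7,7,7.96]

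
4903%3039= 1864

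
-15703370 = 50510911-66214281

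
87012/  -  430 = -43506/215 = -202.35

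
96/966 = 16/161 = 0.10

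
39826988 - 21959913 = 17867075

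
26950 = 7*3850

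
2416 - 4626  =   - 2210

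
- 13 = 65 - 78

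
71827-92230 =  - 20403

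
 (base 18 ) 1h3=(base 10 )633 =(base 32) jp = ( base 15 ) 2C3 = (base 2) 1001111001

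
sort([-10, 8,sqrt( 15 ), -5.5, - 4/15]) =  [ -10, - 5.5 , - 4/15, sqrt(15),8]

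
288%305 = 288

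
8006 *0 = 0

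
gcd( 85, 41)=1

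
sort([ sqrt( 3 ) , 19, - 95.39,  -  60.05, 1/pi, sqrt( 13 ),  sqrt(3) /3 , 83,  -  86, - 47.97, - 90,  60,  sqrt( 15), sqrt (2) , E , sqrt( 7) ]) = [ - 95.39 , - 90,  -  86,-60.05, - 47.97,1/pi,sqrt( 3)/3,sqrt( 2 ), sqrt( 3 ), sqrt( 7), E,sqrt( 13),sqrt(15) , 19,60, 83]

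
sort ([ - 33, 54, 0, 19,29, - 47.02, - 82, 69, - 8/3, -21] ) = [ - 82, - 47.02, - 33, - 21, - 8/3, 0, 19,29,54,69]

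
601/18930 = 601/18930 = 0.03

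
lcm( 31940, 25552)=127760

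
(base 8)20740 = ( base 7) 34166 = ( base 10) 8672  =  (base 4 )2013200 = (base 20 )11dc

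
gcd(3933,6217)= 1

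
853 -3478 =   -  2625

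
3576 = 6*596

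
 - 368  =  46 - 414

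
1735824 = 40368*43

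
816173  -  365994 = 450179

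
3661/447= 3661/447  =  8.19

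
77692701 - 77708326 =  - 15625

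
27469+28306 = 55775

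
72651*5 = 363255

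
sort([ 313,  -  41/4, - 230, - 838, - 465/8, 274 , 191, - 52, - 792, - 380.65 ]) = [  -  838, - 792,- 380.65 , - 230, - 465/8, - 52, - 41/4,191, 274, 313]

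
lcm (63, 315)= 315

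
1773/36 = 49 + 1/4 = 49.25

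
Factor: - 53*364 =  - 19292 = - 2^2 * 7^1*13^1* 53^1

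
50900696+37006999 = 87907695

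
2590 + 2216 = 4806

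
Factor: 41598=2^1 * 3^2*2311^1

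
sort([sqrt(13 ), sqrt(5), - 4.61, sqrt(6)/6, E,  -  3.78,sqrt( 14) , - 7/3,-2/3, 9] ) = [-4.61,-3.78, - 7/3,-2/3,sqrt( 6 ) /6, sqrt(5), E, sqrt (13), sqrt(14), 9] 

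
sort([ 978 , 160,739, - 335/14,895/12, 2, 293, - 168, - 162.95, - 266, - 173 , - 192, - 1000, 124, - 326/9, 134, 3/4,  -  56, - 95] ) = [ - 1000 , - 266,-192, - 173, - 168, - 162.95, - 95, - 56,  -  326/9, - 335/14,  3/4, 2, 895/12, 124, 134,  160 , 293, 739,978 ] 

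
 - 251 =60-311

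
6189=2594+3595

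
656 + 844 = 1500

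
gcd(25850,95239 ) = 1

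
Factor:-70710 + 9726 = -2^3*3^2  *7^1*11^2 = - 60984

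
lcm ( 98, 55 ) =5390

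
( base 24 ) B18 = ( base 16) 18e0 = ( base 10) 6368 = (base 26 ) 9ao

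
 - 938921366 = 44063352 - 982984718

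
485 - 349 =136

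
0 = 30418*0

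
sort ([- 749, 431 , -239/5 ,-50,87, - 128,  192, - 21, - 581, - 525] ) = [ - 749, - 581,  -  525, - 128,  -  50, - 239/5, - 21,87, 192, 431] 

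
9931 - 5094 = 4837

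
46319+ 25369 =71688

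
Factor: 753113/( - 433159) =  - 23^(-1) * 37^(  -  1)*191^1 * 509^(-1)  *3943^1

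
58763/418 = 58763/418 = 140.58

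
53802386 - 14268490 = 39533896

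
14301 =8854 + 5447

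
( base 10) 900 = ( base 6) 4100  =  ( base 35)pp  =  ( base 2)1110000100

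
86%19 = 10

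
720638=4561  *158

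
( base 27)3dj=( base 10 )2557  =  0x9fd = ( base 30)2P7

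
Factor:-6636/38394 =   -  2^1 * 3^ (- 4)*7^1 = -14/81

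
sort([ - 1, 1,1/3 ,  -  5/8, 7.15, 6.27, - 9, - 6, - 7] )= [ - 9, - 7, - 6, - 1 ,  -  5/8,1/3, 1, 6.27, 7.15]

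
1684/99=1684/99 = 17.01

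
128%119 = 9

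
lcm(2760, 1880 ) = 129720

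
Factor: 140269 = 140269^1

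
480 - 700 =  - 220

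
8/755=8/755 = 0.01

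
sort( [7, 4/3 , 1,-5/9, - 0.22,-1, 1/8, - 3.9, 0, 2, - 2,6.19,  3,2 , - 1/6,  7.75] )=[ - 3.9, - 2, - 1,-5/9,-0.22, - 1/6, 0,1/8 , 1, 4/3, 2,  2 , 3,6.19,7 , 7.75 ]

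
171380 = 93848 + 77532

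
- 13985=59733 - 73718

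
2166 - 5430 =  - 3264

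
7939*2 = 15878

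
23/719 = 23/719  =  0.03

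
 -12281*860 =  - 10561660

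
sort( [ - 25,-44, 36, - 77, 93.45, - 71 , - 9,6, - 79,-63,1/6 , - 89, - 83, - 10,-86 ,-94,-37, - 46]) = [ - 94  , - 89 , - 86, - 83,  -  79, - 77, - 71, - 63, - 46, - 44, - 37,- 25, - 10,  -  9,1/6, 6 , 36, 93.45] 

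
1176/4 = 294 = 294.00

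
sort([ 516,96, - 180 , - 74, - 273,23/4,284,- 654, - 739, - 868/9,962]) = [ - 739, - 654, - 273, - 180, - 868/9 , - 74,23/4, 96,284,516,  962]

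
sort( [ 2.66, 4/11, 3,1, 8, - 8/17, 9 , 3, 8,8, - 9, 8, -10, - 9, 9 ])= [- 10, - 9, - 9, - 8/17,4/11, 1 , 2.66,3, 3 , 8, 8,8, 8, 9 , 9] 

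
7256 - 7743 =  - 487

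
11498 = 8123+3375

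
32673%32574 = 99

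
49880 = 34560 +15320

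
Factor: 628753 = 628753^1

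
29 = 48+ -19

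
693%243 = 207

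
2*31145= 62290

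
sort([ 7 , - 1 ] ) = [ - 1,7 ] 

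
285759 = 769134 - 483375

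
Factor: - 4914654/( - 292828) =129333/7706=2^( - 1)*3^1* 19^1*2269^1*3853^( - 1) 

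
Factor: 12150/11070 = 3^2*5^1*41^ ( - 1 ) = 45/41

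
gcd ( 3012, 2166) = 6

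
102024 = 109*936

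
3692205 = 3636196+56009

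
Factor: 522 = 2^1 * 3^2*29^1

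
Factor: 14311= 11^1*1301^1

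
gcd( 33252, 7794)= 6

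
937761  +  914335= 1852096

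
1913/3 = 1913/3 = 637.67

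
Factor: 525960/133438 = 540/137 = 2^2*3^3*5^1*137^( - 1 )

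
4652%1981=690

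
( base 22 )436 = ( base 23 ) 3I7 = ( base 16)7D8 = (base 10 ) 2008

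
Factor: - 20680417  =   - 19^1*1088443^1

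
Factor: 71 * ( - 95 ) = - 5^1*19^1*71^1 = - 6745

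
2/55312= 1/27656 = 0.00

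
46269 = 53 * 873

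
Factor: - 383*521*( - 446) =2^1*223^1*383^1 *521^1 = 88996178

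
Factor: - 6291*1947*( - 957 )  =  3^5*11^2*29^1*59^1*233^1 = 11721888189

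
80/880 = 1/11 = 0.09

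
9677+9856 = 19533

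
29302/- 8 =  - 14651/4=   -3662.75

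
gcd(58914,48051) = 9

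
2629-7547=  - 4918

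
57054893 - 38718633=18336260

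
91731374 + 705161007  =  796892381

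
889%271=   76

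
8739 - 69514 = - 60775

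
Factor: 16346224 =2^4*47^1*21737^1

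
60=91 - 31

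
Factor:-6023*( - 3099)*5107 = 95323569639=3^1*19^1*317^1*1033^1*5107^1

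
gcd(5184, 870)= 6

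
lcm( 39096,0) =0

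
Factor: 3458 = 2^1 * 7^1*13^1*19^1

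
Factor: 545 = 5^1 * 109^1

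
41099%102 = 95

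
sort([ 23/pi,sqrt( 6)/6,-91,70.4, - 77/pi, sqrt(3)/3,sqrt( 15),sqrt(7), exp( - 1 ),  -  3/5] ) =[ - 91, - 77/pi, - 3/5, exp( - 1),sqrt( 6) /6,  sqrt( 3)/3,sqrt (7), sqrt ( 15 ),23/pi,  70.4] 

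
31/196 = 31/196 = 0.16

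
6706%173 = 132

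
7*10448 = 73136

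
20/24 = 5/6 = 0.83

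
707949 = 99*7151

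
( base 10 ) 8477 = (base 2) 10000100011101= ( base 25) de2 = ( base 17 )1c5b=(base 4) 2010131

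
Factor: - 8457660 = -2^2*3^2*5^1*19^1*2473^1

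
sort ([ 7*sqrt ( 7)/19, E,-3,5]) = [ - 3,7*sqrt(7)/19, E,5] 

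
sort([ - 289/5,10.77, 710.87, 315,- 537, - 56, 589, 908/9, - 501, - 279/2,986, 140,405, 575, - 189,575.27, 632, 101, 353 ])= [-537, - 501, - 189, - 279/2, - 289/5 , - 56,10.77, 908/9, 101, 140, 315 , 353 , 405,575,575.27,589, 632, 710.87, 986 ]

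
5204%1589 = 437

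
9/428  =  9/428 = 0.02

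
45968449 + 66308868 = 112277317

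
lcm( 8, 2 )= 8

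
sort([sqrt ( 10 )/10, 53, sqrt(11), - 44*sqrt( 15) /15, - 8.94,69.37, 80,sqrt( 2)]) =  [ - 44*sqrt( 15 ) /15,  -  8.94,sqrt( 10 ) /10, sqrt( 2),sqrt(11 ), 53,69.37,80] 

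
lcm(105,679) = 10185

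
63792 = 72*886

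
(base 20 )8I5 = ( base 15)10CA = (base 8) 6755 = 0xDED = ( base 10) 3565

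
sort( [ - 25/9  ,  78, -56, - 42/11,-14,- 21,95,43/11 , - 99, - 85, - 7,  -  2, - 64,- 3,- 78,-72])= [ -99,- 85, - 78,-72, - 64, - 56, - 21  , - 14, - 7,-42/11, - 3,  -  25/9, - 2, 43/11, 78,95] 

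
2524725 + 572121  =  3096846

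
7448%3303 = 842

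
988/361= 52/19 =2.74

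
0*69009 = 0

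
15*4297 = 64455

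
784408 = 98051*8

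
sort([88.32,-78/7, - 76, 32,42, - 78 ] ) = [ - 78,-76,-78/7,32, 42, 88.32]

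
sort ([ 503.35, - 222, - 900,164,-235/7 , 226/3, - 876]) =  [ - 900, - 876, - 222, - 235/7,226/3,  164, 503.35]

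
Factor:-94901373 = -3^2*7^1*1506371^1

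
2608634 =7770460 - 5161826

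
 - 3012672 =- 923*3264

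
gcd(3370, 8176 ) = 2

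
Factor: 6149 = 11^1 * 13^1 * 43^1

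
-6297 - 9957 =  - 16254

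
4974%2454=66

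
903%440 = 23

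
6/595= 6/595= 0.01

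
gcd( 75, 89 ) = 1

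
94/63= 1 + 31/63 =1.49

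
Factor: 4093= 4093^1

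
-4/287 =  - 4/287 = -0.01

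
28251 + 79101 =107352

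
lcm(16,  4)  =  16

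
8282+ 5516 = 13798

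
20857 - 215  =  20642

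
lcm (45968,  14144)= 183872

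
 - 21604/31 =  - 21604/31  =  - 696.90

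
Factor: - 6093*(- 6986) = 2^1*3^2*7^1*499^1*677^1 = 42565698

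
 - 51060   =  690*( - 74) 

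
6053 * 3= 18159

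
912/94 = 456/47=9.70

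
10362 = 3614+6748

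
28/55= 28/55=0.51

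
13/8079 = 13/8079 = 0.00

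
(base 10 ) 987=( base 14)507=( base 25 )1ec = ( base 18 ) 30F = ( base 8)1733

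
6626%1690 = 1556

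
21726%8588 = 4550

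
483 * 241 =116403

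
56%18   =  2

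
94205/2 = 94205/2 =47102.50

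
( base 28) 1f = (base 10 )43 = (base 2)101011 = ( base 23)1k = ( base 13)34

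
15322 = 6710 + 8612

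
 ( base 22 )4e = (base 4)1212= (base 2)1100110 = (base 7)204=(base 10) 102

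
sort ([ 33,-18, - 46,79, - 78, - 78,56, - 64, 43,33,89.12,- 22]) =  [-78,- 78 , - 64, - 46,  -  22, - 18, 33,33 , 43, 56, 79,89.12 ] 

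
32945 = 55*599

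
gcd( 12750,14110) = 170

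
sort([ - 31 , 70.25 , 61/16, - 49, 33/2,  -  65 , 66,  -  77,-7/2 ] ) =[ - 77, - 65, - 49, - 31, - 7/2 , 61/16, 33/2,66, 70.25 ] 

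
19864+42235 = 62099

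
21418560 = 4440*4824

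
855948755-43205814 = 812742941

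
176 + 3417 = 3593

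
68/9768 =17/2442 = 0.01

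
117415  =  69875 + 47540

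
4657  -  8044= - 3387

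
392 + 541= 933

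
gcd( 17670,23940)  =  570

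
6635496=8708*762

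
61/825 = 61/825 = 0.07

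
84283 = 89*947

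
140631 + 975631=1116262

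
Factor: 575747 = 575747^1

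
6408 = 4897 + 1511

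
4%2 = 0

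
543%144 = 111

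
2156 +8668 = 10824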